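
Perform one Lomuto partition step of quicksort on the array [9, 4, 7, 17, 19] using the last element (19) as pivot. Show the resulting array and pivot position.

Lomuto partition with pivot = 19:

Initial array: [9, 4, 7, 17, 19]

arr[0]=9 <= 19: swap with position 0, array becomes [9, 4, 7, 17, 19]
arr[1]=4 <= 19: swap with position 1, array becomes [9, 4, 7, 17, 19]
arr[2]=7 <= 19: swap with position 2, array becomes [9, 4, 7, 17, 19]
arr[3]=17 <= 19: swap with position 3, array becomes [9, 4, 7, 17, 19]

Place pivot at position 4: [9, 4, 7, 17, 19]
Pivot position: 4

After partitioning with pivot 19, the array becomes [9, 4, 7, 17, 19]. The pivot is placed at index 4. All elements to the left of the pivot are <= 19, and all elements to the right are > 19.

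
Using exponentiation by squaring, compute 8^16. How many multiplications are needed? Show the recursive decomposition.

Computing 8^16 by squaring (build up from 8^1; each line after the first costs one multiplication):

8^1 = 8
8^2 = (8^1)^2 = 8^2 = 64
8^4 = (8^2)^2 = 64^2 = 4096
8^8 = (8^4)^2 = 4096^2 = 16777216
8^16 = (8^8)^2 = 16777216^2 = 281474976710656

Result: 281474976710656
Multiplications needed: 4 (4 lines after 8^1)

8^16 = 281474976710656. Using exponentiation by squaring, this requires 4 multiplications. The key idea: if the exponent is even, square the half-power; if odd, multiply by the base once.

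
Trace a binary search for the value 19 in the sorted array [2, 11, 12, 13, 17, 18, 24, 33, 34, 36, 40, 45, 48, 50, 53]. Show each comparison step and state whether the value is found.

Binary search for 19 in [2, 11, 12, 13, 17, 18, 24, 33, 34, 36, 40, 45, 48, 50, 53]:

lo=0, hi=14, mid=7, arr[mid]=33 -> 33 > 19, search left half
lo=0, hi=6, mid=3, arr[mid]=13 -> 13 < 19, search right half
lo=4, hi=6, mid=5, arr[mid]=18 -> 18 < 19, search right half
lo=6, hi=6, mid=6, arr[mid]=24 -> 24 > 19, search left half
lo=6 > hi=5, target 19 not found

Binary search determines that 19 is not in the array after 4 comparisons. The search space was exhausted without finding the target.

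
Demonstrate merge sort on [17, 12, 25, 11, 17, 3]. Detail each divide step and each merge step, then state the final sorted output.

Merge sort trace:

Split: [17, 12, 25, 11, 17, 3] -> [17, 12, 25] and [11, 17, 3]
  Split: [17, 12, 25] -> [17] and [12, 25]
    Split: [12, 25] -> [12] and [25]
    Merge: [12] + [25] -> [12, 25]
  Merge: [17] + [12, 25] -> [12, 17, 25]
  Split: [11, 17, 3] -> [11] and [17, 3]
    Split: [17, 3] -> [17] and [3]
    Merge: [17] + [3] -> [3, 17]
  Merge: [11] + [3, 17] -> [3, 11, 17]
Merge: [12, 17, 25] + [3, 11, 17] -> [3, 11, 12, 17, 17, 25]

Final sorted array: [3, 11, 12, 17, 17, 25]

The merge sort proceeds by recursively splitting the array and merging sorted halves.
After all merges, the sorted array is [3, 11, 12, 17, 17, 25].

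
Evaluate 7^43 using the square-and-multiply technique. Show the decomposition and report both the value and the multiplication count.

Computing 7^43 by squaring (build up from 7^1; each line after the first costs one multiplication):

7^1 = 7
7^2 = (7^1)^2 = 7^2 = 49
7^4 = (7^2)^2 = 49^2 = 2401
7^5 = 7 * 7^4 = 7 * 2401 = 16807
7^10 = (7^5)^2 = 16807^2 = 282475249
7^20 = (7^10)^2 = 282475249^2 = 79792266297612001
7^21 = 7 * 7^20 = 7 * 79792266297612001 = 558545864083284007
7^42 = (7^21)^2 = 558545864083284007^2 = 311973482284542371301330321821976049
7^43 = 7 * 7^42 = 7 * 311973482284542371301330321821976049 = 2183814375991796599109312252753832343

Result: 2183814375991796599109312252753832343
Multiplications needed: 8 (8 lines after 7^1)

7^43 = 2183814375991796599109312252753832343. Using exponentiation by squaring, this requires 8 multiplications. The key idea: if the exponent is even, square the half-power; if odd, multiply by the base once.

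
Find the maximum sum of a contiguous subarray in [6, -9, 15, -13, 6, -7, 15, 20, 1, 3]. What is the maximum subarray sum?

Using Kadane's algorithm on [6, -9, 15, -13, 6, -7, 15, 20, 1, 3]:

Scanning through the array:
Position 1 (value -9): max_ending_here = -3, max_so_far = 6
Position 2 (value 15): max_ending_here = 15, max_so_far = 15
Position 3 (value -13): max_ending_here = 2, max_so_far = 15
Position 4 (value 6): max_ending_here = 8, max_so_far = 15
Position 5 (value -7): max_ending_here = 1, max_so_far = 15
Position 6 (value 15): max_ending_here = 16, max_so_far = 16
Position 7 (value 20): max_ending_here = 36, max_so_far = 36
Position 8 (value 1): max_ending_here = 37, max_so_far = 37
Position 9 (value 3): max_ending_here = 40, max_so_far = 40

Maximum subarray: [15, -13, 6, -7, 15, 20, 1, 3]
Maximum sum: 40

The maximum subarray is [15, -13, 6, -7, 15, 20, 1, 3] with sum 40. This subarray runs from index 2 to index 9.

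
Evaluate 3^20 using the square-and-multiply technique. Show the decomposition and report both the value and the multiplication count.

Computing 3^20 by squaring (build up from 3^1; each line after the first costs one multiplication):

3^1 = 3
3^2 = (3^1)^2 = 3^2 = 9
3^4 = (3^2)^2 = 9^2 = 81
3^5 = 3 * 3^4 = 3 * 81 = 243
3^10 = (3^5)^2 = 243^2 = 59049
3^20 = (3^10)^2 = 59049^2 = 3486784401

Result: 3486784401
Multiplications needed: 5 (5 lines after 3^1)

3^20 = 3486784401. Using exponentiation by squaring, this requires 5 multiplications. The key idea: if the exponent is even, square the half-power; if odd, multiply by the base once.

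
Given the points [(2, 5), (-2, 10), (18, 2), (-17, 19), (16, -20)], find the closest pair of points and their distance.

Computing all pairwise distances among 5 points:

d((2, 5), (-2, 10)) = 6.4031 <-- minimum
d((2, 5), (18, 2)) = 16.2788
d((2, 5), (-17, 19)) = 23.6008
d((2, 5), (16, -20)) = 28.6531
d((-2, 10), (18, 2)) = 21.5407
d((-2, 10), (-17, 19)) = 17.4929
d((-2, 10), (16, -20)) = 34.9857
d((18, 2), (-17, 19)) = 38.9102
d((18, 2), (16, -20)) = 22.0907
d((-17, 19), (16, -20)) = 51.0882

Closest pair: (2, 5) and (-2, 10) with distance 6.4031

The closest pair is (2, 5) and (-2, 10) with Euclidean distance 6.4031. For 5 points, brute-force pairwise comparison is shown above. For large n, the divide-and-conquer algorithm (sort by x, recurse on halves, check the dividing strip) achieves O(n log n).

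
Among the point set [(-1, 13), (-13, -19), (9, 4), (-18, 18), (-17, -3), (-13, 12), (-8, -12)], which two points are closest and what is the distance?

Computing all pairwise distances among 7 points:

d((-1, 13), (-13, -19)) = 34.176
d((-1, 13), (9, 4)) = 13.4536
d((-1, 13), (-18, 18)) = 17.72
d((-1, 13), (-17, -3)) = 22.6274
d((-1, 13), (-13, 12)) = 12.0416
d((-1, 13), (-8, -12)) = 25.9615
d((-13, -19), (9, 4)) = 31.8277
d((-13, -19), (-18, 18)) = 37.3363
d((-13, -19), (-17, -3)) = 16.4924
d((-13, -19), (-13, 12)) = 31.0
d((-13, -19), (-8, -12)) = 8.6023
d((9, 4), (-18, 18)) = 30.4138
d((9, 4), (-17, -3)) = 26.9258
d((9, 4), (-13, 12)) = 23.4094
d((9, 4), (-8, -12)) = 23.3452
d((-18, 18), (-17, -3)) = 21.0238
d((-18, 18), (-13, 12)) = 7.8102 <-- minimum
d((-18, 18), (-8, -12)) = 31.6228
d((-17, -3), (-13, 12)) = 15.5242
d((-17, -3), (-8, -12)) = 12.7279
d((-13, 12), (-8, -12)) = 24.5153

Closest pair: (-18, 18) and (-13, 12) with distance 7.8102

The closest pair is (-18, 18) and (-13, 12) with Euclidean distance 7.8102. For 7 points, brute-force pairwise comparison is shown above. For large n, the divide-and-conquer algorithm (sort by x, recurse on halves, check the dividing strip) achieves O(n log n).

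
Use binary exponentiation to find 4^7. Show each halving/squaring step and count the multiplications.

Computing 4^7 by squaring (build up from 4^1; each line after the first costs one multiplication):

4^1 = 4
4^2 = (4^1)^2 = 4^2 = 16
4^3 = 4 * 4^2 = 4 * 16 = 64
4^6 = (4^3)^2 = 64^2 = 4096
4^7 = 4 * 4^6 = 4 * 4096 = 16384

Result: 16384
Multiplications needed: 4 (4 lines after 4^1)

4^7 = 16384. Using exponentiation by squaring, this requires 4 multiplications. The key idea: if the exponent is even, square the half-power; if odd, multiply by the base once.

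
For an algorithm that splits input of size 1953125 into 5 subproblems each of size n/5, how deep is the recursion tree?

For divide and conquer with division factor 5:

Problem sizes at each level:
Level 0: 1953125
Level 1: 390625
Level 2: 78125
Level 3: 15625
Level 4: 3125
Level 5: 625
Level 6: 125
Level 7: 25
Level 8: 5
Level 9: 1

The root is level 0 and the size-1 base case is level 9 (the tree spans levels 0 through 9, i.e. 10 levels counting the root), so the depth is the number of divisions: log_5(1953125) = 9

The recursion tree depth is log_5(1953125) = 9. At each level, the problem size is divided by 5, so it takes 9 divisions to reduce to a base case of size 1. The algorithm makes 5 recursive calls at each level.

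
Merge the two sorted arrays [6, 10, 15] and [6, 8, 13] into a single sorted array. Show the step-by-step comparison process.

Merging process:

Compare 6 vs 6: take 6 from left. Merged: [6]
Compare 10 vs 6: take 6 from right. Merged: [6, 6]
Compare 10 vs 8: take 8 from right. Merged: [6, 6, 8]
Compare 10 vs 13: take 10 from left. Merged: [6, 6, 8, 10]
Compare 15 vs 13: take 13 from right. Merged: [6, 6, 8, 10, 13]
Append remaining from left: [15]. Merged: [6, 6, 8, 10, 13, 15]

Final merged array: [6, 6, 8, 10, 13, 15]
Total comparisons: 5

The merged array is [6, 6, 8, 10, 13, 15], requiring 5 comparisons. The merge step runs in O(n) time where n is the total number of elements.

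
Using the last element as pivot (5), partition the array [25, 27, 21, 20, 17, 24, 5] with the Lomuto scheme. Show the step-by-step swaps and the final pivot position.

Lomuto partition with pivot = 5:

Initial array: [25, 27, 21, 20, 17, 24, 5]

arr[0]=25 > 5: no swap
arr[1]=27 > 5: no swap
arr[2]=21 > 5: no swap
arr[3]=20 > 5: no swap
arr[4]=17 > 5: no swap
arr[5]=24 > 5: no swap

Place pivot at position 0: [5, 27, 21, 20, 17, 24, 25]
Pivot position: 0

After partitioning with pivot 5, the array becomes [5, 27, 21, 20, 17, 24, 25]. The pivot is placed at index 0. All elements to the left of the pivot are <= 5, and all elements to the right are > 5.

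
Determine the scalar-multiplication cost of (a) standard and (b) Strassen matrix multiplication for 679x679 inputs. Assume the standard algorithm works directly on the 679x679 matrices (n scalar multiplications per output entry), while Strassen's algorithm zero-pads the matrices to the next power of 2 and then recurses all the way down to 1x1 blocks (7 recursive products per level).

Matrix multiplication for 679x679 matrices:

Strassen's algorithm requires power-of-2 dimensions. Pad 679x679 to 1024x1024 (next power of 2).

Standard algorithm: 679^3 = 313046839 multiplications
Strassen's algorithm: 7^(log2(1024)) = 7^10 = 282475249 multiplications
Savings: 313046839 - 282475249 = 30571590 multiplications

Standard: 313046839 multiplications (679^3). Strassen: 282475249 multiplications (7^10, after padding to 1024x1024). Strassen reduces 8 recursive multiplications to 7 at each level.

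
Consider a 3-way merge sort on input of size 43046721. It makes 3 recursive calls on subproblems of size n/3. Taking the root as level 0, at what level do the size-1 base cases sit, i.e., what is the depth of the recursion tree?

For divide and conquer with division factor 3:

Problem sizes at each level:
Level 0: 43046721
Level 1: 14348907
Level 2: 4782969
Level 3: 1594323
Level 4: 531441
Level 5: 177147
Level 6: 59049
Level 7: 19683
Level 8: 6561
Level 9: 2187
Level 10: 729
Level 11: 243
Level 12: 81
Level 13: 27
Level 14: 9
Level 15: 3
Level 16: 1

The root is level 0 and the size-1 base case is level 16 (the tree spans levels 0 through 16, i.e. 17 levels counting the root), so the depth is the number of divisions: log_3(43046721) = 16

The recursion tree depth is log_3(43046721) = 16. At each level, the problem size is divided by 3, so it takes 16 divisions to reduce to a base case of size 1. The algorithm makes 3 recursive calls at each level.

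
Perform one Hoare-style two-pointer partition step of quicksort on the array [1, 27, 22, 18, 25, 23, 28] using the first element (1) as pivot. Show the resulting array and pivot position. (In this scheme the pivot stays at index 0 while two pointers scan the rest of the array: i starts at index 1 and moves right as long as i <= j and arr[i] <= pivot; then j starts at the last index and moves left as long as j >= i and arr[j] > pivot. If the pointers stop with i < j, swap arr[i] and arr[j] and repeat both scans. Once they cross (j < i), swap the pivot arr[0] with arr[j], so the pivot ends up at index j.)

Hoare-style two-pointer partition with pivot = 1:

Initial array: [1, 27, 22, 18, 25, 23, 28]

Pointers start at i = 1, j = 6.
i ends at 1, j ends at 0: the pointers have crossed (j < i), so scanning stops.

j = 0, so swapping arr[0] with arr[j] leaves the pivot at position 0: [1, 27, 22, 18, 25, 23, 28]
Pivot position: 0

After partitioning with pivot 1, the array becomes [1, 27, 22, 18, 25, 23, 28]. The pivot is placed at index 0. All elements to the left of the pivot are <= 1, and all elements to the right are > 1.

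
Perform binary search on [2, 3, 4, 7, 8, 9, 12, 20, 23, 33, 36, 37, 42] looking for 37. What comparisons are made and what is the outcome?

Binary search for 37 in [2, 3, 4, 7, 8, 9, 12, 20, 23, 33, 36, 37, 42]:

lo=0, hi=12, mid=6, arr[mid]=12 -> 12 < 37, search right half
lo=7, hi=12, mid=9, arr[mid]=33 -> 33 < 37, search right half
lo=10, hi=12, mid=11, arr[mid]=37 -> Found target at index 11!

Binary search finds 37 at index 11 after 3 comparisons. The search repeatedly halves the search space by comparing with the middle element.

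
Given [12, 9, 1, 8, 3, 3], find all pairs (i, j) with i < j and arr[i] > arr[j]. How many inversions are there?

Finding inversions in [12, 9, 1, 8, 3, 3]:

(0, 1): arr[0]=12 > arr[1]=9
(0, 2): arr[0]=12 > arr[2]=1
(0, 3): arr[0]=12 > arr[3]=8
(0, 4): arr[0]=12 > arr[4]=3
(0, 5): arr[0]=12 > arr[5]=3
(1, 2): arr[1]=9 > arr[2]=1
(1, 3): arr[1]=9 > arr[3]=8
(1, 4): arr[1]=9 > arr[4]=3
(1, 5): arr[1]=9 > arr[5]=3
(3, 4): arr[3]=8 > arr[4]=3
(3, 5): arr[3]=8 > arr[5]=3

Total inversions: 11

The array has 11 inversion(s): (0,1), (0,2), (0,3), (0,4), (0,5), (1,2), (1,3), (1,4), (1,5), (3,4), (3,5). Each pair (i,j) satisfies i < j and arr[i] > arr[j].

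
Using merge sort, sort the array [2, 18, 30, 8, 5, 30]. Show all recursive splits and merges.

Merge sort trace:

Split: [2, 18, 30, 8, 5, 30] -> [2, 18, 30] and [8, 5, 30]
  Split: [2, 18, 30] -> [2] and [18, 30]
    Split: [18, 30] -> [18] and [30]
    Merge: [18] + [30] -> [18, 30]
  Merge: [2] + [18, 30] -> [2, 18, 30]
  Split: [8, 5, 30] -> [8] and [5, 30]
    Split: [5, 30] -> [5] and [30]
    Merge: [5] + [30] -> [5, 30]
  Merge: [8] + [5, 30] -> [5, 8, 30]
Merge: [2, 18, 30] + [5, 8, 30] -> [2, 5, 8, 18, 30, 30]

Final sorted array: [2, 5, 8, 18, 30, 30]

The merge sort proceeds by recursively splitting the array and merging sorted halves.
After all merges, the sorted array is [2, 5, 8, 18, 30, 30].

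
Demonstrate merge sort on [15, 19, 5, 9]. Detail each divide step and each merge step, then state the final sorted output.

Merge sort trace:

Split: [15, 19, 5, 9] -> [15, 19] and [5, 9]
  Split: [15, 19] -> [15] and [19]
  Merge: [15] + [19] -> [15, 19]
  Split: [5, 9] -> [5] and [9]
  Merge: [5] + [9] -> [5, 9]
Merge: [15, 19] + [5, 9] -> [5, 9, 15, 19]

Final sorted array: [5, 9, 15, 19]

The merge sort proceeds by recursively splitting the array and merging sorted halves.
After all merges, the sorted array is [5, 9, 15, 19].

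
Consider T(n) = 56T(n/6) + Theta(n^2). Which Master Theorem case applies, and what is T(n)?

Master Theorem for T(n) = 56T(n/6) + O(n^2):

a = 56, b = 6, c = 2
log_b(a) = log_6(56) = 2.2466

Case 1: c = 2 < log_6(56) = 2.2466
T(n) = O(n^(log_6 56))

For T(n) = 56T(n/6) + O(n^2): log_6(56) = 2.2466. This is Case 1 of the Master Theorem (c < log_b(a), work dominated by leaves), giving O(n^(log_6 56)).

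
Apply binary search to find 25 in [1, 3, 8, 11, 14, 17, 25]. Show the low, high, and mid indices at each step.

Binary search for 25 in [1, 3, 8, 11, 14, 17, 25]:

lo=0, hi=6, mid=3, arr[mid]=11 -> 11 < 25, search right half
lo=4, hi=6, mid=5, arr[mid]=17 -> 17 < 25, search right half
lo=6, hi=6, mid=6, arr[mid]=25 -> Found target at index 6!

Binary search finds 25 at index 6 after 3 comparisons. The search repeatedly halves the search space by comparing with the middle element.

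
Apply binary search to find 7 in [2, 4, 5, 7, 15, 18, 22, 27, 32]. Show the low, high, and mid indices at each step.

Binary search for 7 in [2, 4, 5, 7, 15, 18, 22, 27, 32]:

lo=0, hi=8, mid=4, arr[mid]=15 -> 15 > 7, search left half
lo=0, hi=3, mid=1, arr[mid]=4 -> 4 < 7, search right half
lo=2, hi=3, mid=2, arr[mid]=5 -> 5 < 7, search right half
lo=3, hi=3, mid=3, arr[mid]=7 -> Found target at index 3!

Binary search finds 7 at index 3 after 4 comparisons. The search repeatedly halves the search space by comparing with the middle element.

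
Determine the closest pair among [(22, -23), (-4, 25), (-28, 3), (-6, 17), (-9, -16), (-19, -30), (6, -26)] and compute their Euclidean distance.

Computing all pairwise distances among 7 points:

d((22, -23), (-4, 25)) = 54.5894
d((22, -23), (-28, 3)) = 56.356
d((22, -23), (-6, 17)) = 48.8262
d((22, -23), (-9, -16)) = 31.7805
d((22, -23), (-19, -30)) = 41.5933
d((22, -23), (6, -26)) = 16.2788
d((-4, 25), (-28, 3)) = 32.5576
d((-4, 25), (-6, 17)) = 8.2462 <-- minimum
d((-4, 25), (-9, -16)) = 41.3038
d((-4, 25), (-19, -30)) = 57.0088
d((-4, 25), (6, -26)) = 51.9711
d((-28, 3), (-6, 17)) = 26.0768
d((-28, 3), (-9, -16)) = 26.8701
d((-28, 3), (-19, -30)) = 34.2053
d((-28, 3), (6, -26)) = 44.6878
d((-6, 17), (-9, -16)) = 33.1361
d((-6, 17), (-19, -30)) = 48.7647
d((-6, 17), (6, -26)) = 44.643
d((-9, -16), (-19, -30)) = 17.2047
d((-9, -16), (6, -26)) = 18.0278
d((-19, -30), (6, -26)) = 25.318

Closest pair: (-4, 25) and (-6, 17) with distance 8.2462

The closest pair is (-4, 25) and (-6, 17) with Euclidean distance 8.2462. For 7 points, brute-force pairwise comparison is shown above. For large n, the divide-and-conquer algorithm (sort by x, recurse on halves, check the dividing strip) achieves O(n log n).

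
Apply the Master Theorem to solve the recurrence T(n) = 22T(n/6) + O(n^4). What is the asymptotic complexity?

Master Theorem for T(n) = 22T(n/6) + O(n^4):

a = 22, b = 6, c = 4
log_b(a) = log_6(22) = 1.7251

Case 3: c = 4 > log_6(22) = 1.7251
T(n) = O(n^4) = O(n^4)

For T(n) = 22T(n/6) + O(n^4): log_6(22) = 1.7251. This is Case 3 of the Master Theorem (c > log_b(a), work dominated by root), giving O(n^4).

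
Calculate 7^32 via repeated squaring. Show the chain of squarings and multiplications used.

Computing 7^32 by squaring (build up from 7^1; each line after the first costs one multiplication):

7^1 = 7
7^2 = (7^1)^2 = 7^2 = 49
7^4 = (7^2)^2 = 49^2 = 2401
7^8 = (7^4)^2 = 2401^2 = 5764801
7^16 = (7^8)^2 = 5764801^2 = 33232930569601
7^32 = (7^16)^2 = 33232930569601^2 = 1104427674243920646305299201

Result: 1104427674243920646305299201
Multiplications needed: 5 (5 lines after 7^1)

7^32 = 1104427674243920646305299201. Using exponentiation by squaring, this requires 5 multiplications. The key idea: if the exponent is even, square the half-power; if odd, multiply by the base once.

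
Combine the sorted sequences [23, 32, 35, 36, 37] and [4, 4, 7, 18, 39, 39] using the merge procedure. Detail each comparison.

Merging process:

Compare 23 vs 4: take 4 from right. Merged: [4]
Compare 23 vs 4: take 4 from right. Merged: [4, 4]
Compare 23 vs 7: take 7 from right. Merged: [4, 4, 7]
Compare 23 vs 18: take 18 from right. Merged: [4, 4, 7, 18]
Compare 23 vs 39: take 23 from left. Merged: [4, 4, 7, 18, 23]
Compare 32 vs 39: take 32 from left. Merged: [4, 4, 7, 18, 23, 32]
Compare 35 vs 39: take 35 from left. Merged: [4, 4, 7, 18, 23, 32, 35]
Compare 36 vs 39: take 36 from left. Merged: [4, 4, 7, 18, 23, 32, 35, 36]
Compare 37 vs 39: take 37 from left. Merged: [4, 4, 7, 18, 23, 32, 35, 36, 37]
Append remaining from right: [39, 39]. Merged: [4, 4, 7, 18, 23, 32, 35, 36, 37, 39, 39]

Final merged array: [4, 4, 7, 18, 23, 32, 35, 36, 37, 39, 39]
Total comparisons: 9

The merged array is [4, 4, 7, 18, 23, 32, 35, 36, 37, 39, 39], requiring 9 comparisons. The merge step runs in O(n) time where n is the total number of elements.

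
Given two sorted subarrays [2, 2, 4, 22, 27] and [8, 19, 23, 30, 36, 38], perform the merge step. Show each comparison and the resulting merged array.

Merging process:

Compare 2 vs 8: take 2 from left. Merged: [2]
Compare 2 vs 8: take 2 from left. Merged: [2, 2]
Compare 4 vs 8: take 4 from left. Merged: [2, 2, 4]
Compare 22 vs 8: take 8 from right. Merged: [2, 2, 4, 8]
Compare 22 vs 19: take 19 from right. Merged: [2, 2, 4, 8, 19]
Compare 22 vs 23: take 22 from left. Merged: [2, 2, 4, 8, 19, 22]
Compare 27 vs 23: take 23 from right. Merged: [2, 2, 4, 8, 19, 22, 23]
Compare 27 vs 30: take 27 from left. Merged: [2, 2, 4, 8, 19, 22, 23, 27]
Append remaining from right: [30, 36, 38]. Merged: [2, 2, 4, 8, 19, 22, 23, 27, 30, 36, 38]

Final merged array: [2, 2, 4, 8, 19, 22, 23, 27, 30, 36, 38]
Total comparisons: 8

The merged array is [2, 2, 4, 8, 19, 22, 23, 27, 30, 36, 38], requiring 8 comparisons. The merge step runs in O(n) time where n is the total number of elements.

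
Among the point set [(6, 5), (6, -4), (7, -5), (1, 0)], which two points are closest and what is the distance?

Computing all pairwise distances among 4 points:

d((6, 5), (6, -4)) = 9.0
d((6, 5), (7, -5)) = 10.0499
d((6, 5), (1, 0)) = 7.0711
d((6, -4), (7, -5)) = 1.4142 <-- minimum
d((6, -4), (1, 0)) = 6.4031
d((7, -5), (1, 0)) = 7.8102

Closest pair: (6, -4) and (7, -5) with distance 1.4142

The closest pair is (6, -4) and (7, -5) with Euclidean distance 1.4142. For 4 points, brute-force pairwise comparison is shown above. For large n, the divide-and-conquer algorithm (sort by x, recurse on halves, check the dividing strip) achieves O(n log n).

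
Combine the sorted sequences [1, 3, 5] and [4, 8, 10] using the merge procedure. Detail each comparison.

Merging process:

Compare 1 vs 4: take 1 from left. Merged: [1]
Compare 3 vs 4: take 3 from left. Merged: [1, 3]
Compare 5 vs 4: take 4 from right. Merged: [1, 3, 4]
Compare 5 vs 8: take 5 from left. Merged: [1, 3, 4, 5]
Append remaining from right: [8, 10]. Merged: [1, 3, 4, 5, 8, 10]

Final merged array: [1, 3, 4, 5, 8, 10]
Total comparisons: 4

The merged array is [1, 3, 4, 5, 8, 10], requiring 4 comparisons. The merge step runs in O(n) time where n is the total number of elements.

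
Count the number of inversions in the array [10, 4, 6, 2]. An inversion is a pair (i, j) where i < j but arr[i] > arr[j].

Finding inversions in [10, 4, 6, 2]:

(0, 1): arr[0]=10 > arr[1]=4
(0, 2): arr[0]=10 > arr[2]=6
(0, 3): arr[0]=10 > arr[3]=2
(1, 3): arr[1]=4 > arr[3]=2
(2, 3): arr[2]=6 > arr[3]=2

Total inversions: 5

The array has 5 inversion(s): (0,1), (0,2), (0,3), (1,3), (2,3). Each pair (i,j) satisfies i < j and arr[i] > arr[j].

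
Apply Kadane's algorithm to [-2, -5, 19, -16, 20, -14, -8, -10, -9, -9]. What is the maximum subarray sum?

Using Kadane's algorithm on [-2, -5, 19, -16, 20, -14, -8, -10, -9, -9]:

Scanning through the array:
Position 1 (value -5): max_ending_here = -5, max_so_far = -2
Position 2 (value 19): max_ending_here = 19, max_so_far = 19
Position 3 (value -16): max_ending_here = 3, max_so_far = 19
Position 4 (value 20): max_ending_here = 23, max_so_far = 23
Position 5 (value -14): max_ending_here = 9, max_so_far = 23
Position 6 (value -8): max_ending_here = 1, max_so_far = 23
Position 7 (value -10): max_ending_here = -9, max_so_far = 23
Position 8 (value -9): max_ending_here = -9, max_so_far = 23
Position 9 (value -9): max_ending_here = -9, max_so_far = 23

Maximum subarray: [19, -16, 20]
Maximum sum: 23

The maximum subarray is [19, -16, 20] with sum 23. This subarray runs from index 2 to index 4.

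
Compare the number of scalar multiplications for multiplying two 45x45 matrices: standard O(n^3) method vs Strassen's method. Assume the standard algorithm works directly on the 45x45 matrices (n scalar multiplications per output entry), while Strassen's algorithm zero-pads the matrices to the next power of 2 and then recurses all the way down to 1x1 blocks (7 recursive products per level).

Matrix multiplication for 45x45 matrices:

Strassen's algorithm requires power-of-2 dimensions. Pad 45x45 to 64x64 (next power of 2).

Standard algorithm: 45^3 = 91125 multiplications
Strassen's algorithm: 7^(log2(64)) = 7^6 = 117649 multiplications
Difference: 91125 - 117649 = -26524 (Strassen uses MORE here due to padding overhead — for small or just-over-power-of-2 n, padding can outweigh the per-level savings)

Standard: 91125 multiplications (45^3). Strassen: 117649 multiplications (7^6, after padding to 64x64). Strassen reduces 8 recursive multiplications to 7 at each level.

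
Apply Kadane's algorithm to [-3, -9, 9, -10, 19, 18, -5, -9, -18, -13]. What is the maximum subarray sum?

Using Kadane's algorithm on [-3, -9, 9, -10, 19, 18, -5, -9, -18, -13]:

Scanning through the array:
Position 1 (value -9): max_ending_here = -9, max_so_far = -3
Position 2 (value 9): max_ending_here = 9, max_so_far = 9
Position 3 (value -10): max_ending_here = -1, max_so_far = 9
Position 4 (value 19): max_ending_here = 19, max_so_far = 19
Position 5 (value 18): max_ending_here = 37, max_so_far = 37
Position 6 (value -5): max_ending_here = 32, max_so_far = 37
Position 7 (value -9): max_ending_here = 23, max_so_far = 37
Position 8 (value -18): max_ending_here = 5, max_so_far = 37
Position 9 (value -13): max_ending_here = -8, max_so_far = 37

Maximum subarray: [19, 18]
Maximum sum: 37

The maximum subarray is [19, 18] with sum 37. This subarray runs from index 4 to index 5.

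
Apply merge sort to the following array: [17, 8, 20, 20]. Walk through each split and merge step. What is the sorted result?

Merge sort trace:

Split: [17, 8, 20, 20] -> [17, 8] and [20, 20]
  Split: [17, 8] -> [17] and [8]
  Merge: [17] + [8] -> [8, 17]
  Split: [20, 20] -> [20] and [20]
  Merge: [20] + [20] -> [20, 20]
Merge: [8, 17] + [20, 20] -> [8, 17, 20, 20]

Final sorted array: [8, 17, 20, 20]

The merge sort proceeds by recursively splitting the array and merging sorted halves.
After all merges, the sorted array is [8, 17, 20, 20].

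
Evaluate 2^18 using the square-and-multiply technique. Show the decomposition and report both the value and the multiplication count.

Computing 2^18 by squaring (build up from 2^1; each line after the first costs one multiplication):

2^1 = 2
2^2 = (2^1)^2 = 2^2 = 4
2^4 = (2^2)^2 = 4^2 = 16
2^8 = (2^4)^2 = 16^2 = 256
2^9 = 2 * 2^8 = 2 * 256 = 512
2^18 = (2^9)^2 = 512^2 = 262144

Result: 262144
Multiplications needed: 5 (5 lines after 2^1)

2^18 = 262144. Using exponentiation by squaring, this requires 5 multiplications. The key idea: if the exponent is even, square the half-power; if odd, multiply by the base once.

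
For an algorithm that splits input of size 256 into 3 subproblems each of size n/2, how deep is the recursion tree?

For divide and conquer with division factor 2:

Problem sizes at each level:
Level 0: 256
Level 1: 128
Level 2: 64
Level 3: 32
Level 4: 16
Level 5: 8
Level 6: 4
Level 7: 2
Level 8: 1

The root is level 0 and the size-1 base case is level 8 (the tree spans levels 0 through 8, i.e. 9 levels counting the root), so the depth is the number of divisions: log_2(256) = 8

The recursion tree depth is log_2(256) = 8. At each level, the problem size is divided by 2, so it takes 8 divisions to reduce to a base case of size 1. The algorithm makes 3 recursive calls at each level.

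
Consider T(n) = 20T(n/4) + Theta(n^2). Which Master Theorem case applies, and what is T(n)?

Master Theorem for T(n) = 20T(n/4) + O(n^2):

a = 20, b = 4, c = 2
log_b(a) = log_4(20) = 2.1610

Case 1: c = 2 < log_4(20) = 2.1610
T(n) = O(n^(log_4 20))

For T(n) = 20T(n/4) + O(n^2): log_4(20) = 2.1610. This is Case 1 of the Master Theorem (c < log_b(a), work dominated by leaves), giving O(n^(log_4 20)).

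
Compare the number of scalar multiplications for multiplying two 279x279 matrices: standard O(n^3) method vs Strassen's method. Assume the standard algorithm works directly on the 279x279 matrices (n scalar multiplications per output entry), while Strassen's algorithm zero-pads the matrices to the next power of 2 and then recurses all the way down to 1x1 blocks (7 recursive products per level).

Matrix multiplication for 279x279 matrices:

Strassen's algorithm requires power-of-2 dimensions. Pad 279x279 to 512x512 (next power of 2).

Standard algorithm: 279^3 = 21717639 multiplications
Strassen's algorithm: 7^(log2(512)) = 7^9 = 40353607 multiplications
Difference: 21717639 - 40353607 = -18635968 (Strassen uses MORE here due to padding overhead — for small or just-over-power-of-2 n, padding can outweigh the per-level savings)

Standard: 21717639 multiplications (279^3). Strassen: 40353607 multiplications (7^9, after padding to 512x512). Strassen reduces 8 recursive multiplications to 7 at each level.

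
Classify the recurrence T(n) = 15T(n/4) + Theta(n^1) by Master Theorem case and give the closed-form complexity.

Master Theorem for T(n) = 15T(n/4) + O(n^1):

a = 15, b = 4, c = 1
log_b(a) = log_4(15) = 1.9534

Case 1: c = 1 < log_4(15) = 1.9534
T(n) = O(n^(log_4 15))

For T(n) = 15T(n/4) + O(n^1): log_4(15) = 1.9534. This is Case 1 of the Master Theorem (c < log_b(a), work dominated by leaves), giving O(n^(log_4 15)).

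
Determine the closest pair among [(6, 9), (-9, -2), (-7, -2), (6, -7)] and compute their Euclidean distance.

Computing all pairwise distances among 4 points:

d((6, 9), (-9, -2)) = 18.6011
d((6, 9), (-7, -2)) = 17.0294
d((6, 9), (6, -7)) = 16.0
d((-9, -2), (-7, -2)) = 2.0 <-- minimum
d((-9, -2), (6, -7)) = 15.8114
d((-7, -2), (6, -7)) = 13.9284

Closest pair: (-9, -2) and (-7, -2) with distance 2.0

The closest pair is (-9, -2) and (-7, -2) with Euclidean distance 2.0. For 4 points, brute-force pairwise comparison is shown above. For large n, the divide-and-conquer algorithm (sort by x, recurse on halves, check the dividing strip) achieves O(n log n).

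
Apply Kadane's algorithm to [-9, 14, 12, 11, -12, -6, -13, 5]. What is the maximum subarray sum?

Using Kadane's algorithm on [-9, 14, 12, 11, -12, -6, -13, 5]:

Scanning through the array:
Position 1 (value 14): max_ending_here = 14, max_so_far = 14
Position 2 (value 12): max_ending_here = 26, max_so_far = 26
Position 3 (value 11): max_ending_here = 37, max_so_far = 37
Position 4 (value -12): max_ending_here = 25, max_so_far = 37
Position 5 (value -6): max_ending_here = 19, max_so_far = 37
Position 6 (value -13): max_ending_here = 6, max_so_far = 37
Position 7 (value 5): max_ending_here = 11, max_so_far = 37

Maximum subarray: [14, 12, 11]
Maximum sum: 37

The maximum subarray is [14, 12, 11] with sum 37. This subarray runs from index 1 to index 3.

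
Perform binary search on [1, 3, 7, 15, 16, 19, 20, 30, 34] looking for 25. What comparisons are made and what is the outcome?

Binary search for 25 in [1, 3, 7, 15, 16, 19, 20, 30, 34]:

lo=0, hi=8, mid=4, arr[mid]=16 -> 16 < 25, search right half
lo=5, hi=8, mid=6, arr[mid]=20 -> 20 < 25, search right half
lo=7, hi=8, mid=7, arr[mid]=30 -> 30 > 25, search left half
lo=7 > hi=6, target 25 not found

Binary search determines that 25 is not in the array after 3 comparisons. The search space was exhausted without finding the target.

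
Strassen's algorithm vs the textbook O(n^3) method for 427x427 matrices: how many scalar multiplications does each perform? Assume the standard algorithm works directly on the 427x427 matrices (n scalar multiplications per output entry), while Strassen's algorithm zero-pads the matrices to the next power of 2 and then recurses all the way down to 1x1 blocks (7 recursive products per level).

Matrix multiplication for 427x427 matrices:

Strassen's algorithm requires power-of-2 dimensions. Pad 427x427 to 512x512 (next power of 2).

Standard algorithm: 427^3 = 77854483 multiplications
Strassen's algorithm: 7^(log2(512)) = 7^9 = 40353607 multiplications
Savings: 77854483 - 40353607 = 37500876 multiplications

Standard: 77854483 multiplications (427^3). Strassen: 40353607 multiplications (7^9, after padding to 512x512). Strassen reduces 8 recursive multiplications to 7 at each level.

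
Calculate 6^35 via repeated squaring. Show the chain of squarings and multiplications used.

Computing 6^35 by squaring (build up from 6^1; each line after the first costs one multiplication):

6^1 = 6
6^2 = (6^1)^2 = 6^2 = 36
6^4 = (6^2)^2 = 36^2 = 1296
6^8 = (6^4)^2 = 1296^2 = 1679616
6^16 = (6^8)^2 = 1679616^2 = 2821109907456
6^17 = 6 * 6^16 = 6 * 2821109907456 = 16926659444736
6^34 = (6^17)^2 = 16926659444736^2 = 286511799958070431838109696
6^35 = 6 * 6^34 = 6 * 286511799958070431838109696 = 1719070799748422591028658176

Result: 1719070799748422591028658176
Multiplications needed: 7 (7 lines after 6^1)

6^35 = 1719070799748422591028658176. Using exponentiation by squaring, this requires 7 multiplications. The key idea: if the exponent is even, square the half-power; if odd, multiply by the base once.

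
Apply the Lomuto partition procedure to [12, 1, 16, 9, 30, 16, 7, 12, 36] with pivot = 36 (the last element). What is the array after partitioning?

Lomuto partition with pivot = 36:

Initial array: [12, 1, 16, 9, 30, 16, 7, 12, 36]

arr[0]=12 <= 36: swap with position 0, array becomes [12, 1, 16, 9, 30, 16, 7, 12, 36]
arr[1]=1 <= 36: swap with position 1, array becomes [12, 1, 16, 9, 30, 16, 7, 12, 36]
arr[2]=16 <= 36: swap with position 2, array becomes [12, 1, 16, 9, 30, 16, 7, 12, 36]
arr[3]=9 <= 36: swap with position 3, array becomes [12, 1, 16, 9, 30, 16, 7, 12, 36]
arr[4]=30 <= 36: swap with position 4, array becomes [12, 1, 16, 9, 30, 16, 7, 12, 36]
arr[5]=16 <= 36: swap with position 5, array becomes [12, 1, 16, 9, 30, 16, 7, 12, 36]
arr[6]=7 <= 36: swap with position 6, array becomes [12, 1, 16, 9, 30, 16, 7, 12, 36]
arr[7]=12 <= 36: swap with position 7, array becomes [12, 1, 16, 9, 30, 16, 7, 12, 36]

Place pivot at position 8: [12, 1, 16, 9, 30, 16, 7, 12, 36]
Pivot position: 8

After partitioning with pivot 36, the array becomes [12, 1, 16, 9, 30, 16, 7, 12, 36]. The pivot is placed at index 8. All elements to the left of the pivot are <= 36, and all elements to the right are > 36.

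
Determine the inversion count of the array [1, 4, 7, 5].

Finding inversions in [1, 4, 7, 5]:

(2, 3): arr[2]=7 > arr[3]=5

Total inversions: 1

The array has 1 inversion(s): (2,3). Each pair (i,j) satisfies i < j and arr[i] > arr[j].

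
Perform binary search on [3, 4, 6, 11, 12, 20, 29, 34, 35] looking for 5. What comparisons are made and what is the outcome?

Binary search for 5 in [3, 4, 6, 11, 12, 20, 29, 34, 35]:

lo=0, hi=8, mid=4, arr[mid]=12 -> 12 > 5, search left half
lo=0, hi=3, mid=1, arr[mid]=4 -> 4 < 5, search right half
lo=2, hi=3, mid=2, arr[mid]=6 -> 6 > 5, search left half
lo=2 > hi=1, target 5 not found

Binary search determines that 5 is not in the array after 3 comparisons. The search space was exhausted without finding the target.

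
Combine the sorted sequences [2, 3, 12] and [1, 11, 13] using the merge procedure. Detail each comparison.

Merging process:

Compare 2 vs 1: take 1 from right. Merged: [1]
Compare 2 vs 11: take 2 from left. Merged: [1, 2]
Compare 3 vs 11: take 3 from left. Merged: [1, 2, 3]
Compare 12 vs 11: take 11 from right. Merged: [1, 2, 3, 11]
Compare 12 vs 13: take 12 from left. Merged: [1, 2, 3, 11, 12]
Append remaining from right: [13]. Merged: [1, 2, 3, 11, 12, 13]

Final merged array: [1, 2, 3, 11, 12, 13]
Total comparisons: 5

The merged array is [1, 2, 3, 11, 12, 13], requiring 5 comparisons. The merge step runs in O(n) time where n is the total number of elements.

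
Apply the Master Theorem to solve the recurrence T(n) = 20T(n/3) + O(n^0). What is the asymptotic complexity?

Master Theorem for T(n) = 20T(n/3) + O(n^0):

a = 20, b = 3, c = 0
log_b(a) = log_3(20) = 2.7268

Case 1: c = 0 < log_3(20) = 2.7268
T(n) = O(n^(log_3 20))

For T(n) = 20T(n/3) + O(n^0): log_3(20) = 2.7268. This is Case 1 of the Master Theorem (c < log_b(a), work dominated by leaves), giving O(n^(log_3 20)).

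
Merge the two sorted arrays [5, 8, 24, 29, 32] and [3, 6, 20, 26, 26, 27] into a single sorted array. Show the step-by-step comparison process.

Merging process:

Compare 5 vs 3: take 3 from right. Merged: [3]
Compare 5 vs 6: take 5 from left. Merged: [3, 5]
Compare 8 vs 6: take 6 from right. Merged: [3, 5, 6]
Compare 8 vs 20: take 8 from left. Merged: [3, 5, 6, 8]
Compare 24 vs 20: take 20 from right. Merged: [3, 5, 6, 8, 20]
Compare 24 vs 26: take 24 from left. Merged: [3, 5, 6, 8, 20, 24]
Compare 29 vs 26: take 26 from right. Merged: [3, 5, 6, 8, 20, 24, 26]
Compare 29 vs 26: take 26 from right. Merged: [3, 5, 6, 8, 20, 24, 26, 26]
Compare 29 vs 27: take 27 from right. Merged: [3, 5, 6, 8, 20, 24, 26, 26, 27]
Append remaining from left: [29, 32]. Merged: [3, 5, 6, 8, 20, 24, 26, 26, 27, 29, 32]

Final merged array: [3, 5, 6, 8, 20, 24, 26, 26, 27, 29, 32]
Total comparisons: 9

The merged array is [3, 5, 6, 8, 20, 24, 26, 26, 27, 29, 32], requiring 9 comparisons. The merge step runs in O(n) time where n is the total number of elements.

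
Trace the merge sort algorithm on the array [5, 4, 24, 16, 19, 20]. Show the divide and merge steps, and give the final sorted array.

Merge sort trace:

Split: [5, 4, 24, 16, 19, 20] -> [5, 4, 24] and [16, 19, 20]
  Split: [5, 4, 24] -> [5] and [4, 24]
    Split: [4, 24] -> [4] and [24]
    Merge: [4] + [24] -> [4, 24]
  Merge: [5] + [4, 24] -> [4, 5, 24]
  Split: [16, 19, 20] -> [16] and [19, 20]
    Split: [19, 20] -> [19] and [20]
    Merge: [19] + [20] -> [19, 20]
  Merge: [16] + [19, 20] -> [16, 19, 20]
Merge: [4, 5, 24] + [16, 19, 20] -> [4, 5, 16, 19, 20, 24]

Final sorted array: [4, 5, 16, 19, 20, 24]

The merge sort proceeds by recursively splitting the array and merging sorted halves.
After all merges, the sorted array is [4, 5, 16, 19, 20, 24].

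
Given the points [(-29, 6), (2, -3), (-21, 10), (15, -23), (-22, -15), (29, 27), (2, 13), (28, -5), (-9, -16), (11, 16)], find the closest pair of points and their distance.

Computing all pairwise distances among 10 points:

d((-29, 6), (2, -3)) = 32.28
d((-29, 6), (-21, 10)) = 8.9443 <-- minimum
d((-29, 6), (15, -23)) = 52.6972
d((-29, 6), (-22, -15)) = 22.1359
d((-29, 6), (29, 27)) = 61.6847
d((-29, 6), (2, 13)) = 31.7805
d((-29, 6), (28, -5)) = 58.0517
d((-29, 6), (-9, -16)) = 29.7321
d((-29, 6), (11, 16)) = 41.2311
d((2, -3), (-21, 10)) = 26.4197
d((2, -3), (15, -23)) = 23.8537
d((2, -3), (-22, -15)) = 26.8328
d((2, -3), (29, 27)) = 40.3609
d((2, -3), (2, 13)) = 16.0
d((2, -3), (28, -5)) = 26.0768
d((2, -3), (-9, -16)) = 17.0294
d((2, -3), (11, 16)) = 21.0238
d((-21, 10), (15, -23)) = 48.8365
d((-21, 10), (-22, -15)) = 25.02
d((-21, 10), (29, 27)) = 52.811
d((-21, 10), (2, 13)) = 23.1948
d((-21, 10), (28, -5)) = 51.2445
d((-21, 10), (-9, -16)) = 28.6356
d((-21, 10), (11, 16)) = 32.5576
d((15, -23), (-22, -15)) = 37.855
d((15, -23), (29, 27)) = 51.923
d((15, -23), (2, 13)) = 38.2753
d((15, -23), (28, -5)) = 22.2036
d((15, -23), (-9, -16)) = 25.0
d((15, -23), (11, 16)) = 39.2046
d((-22, -15), (29, 27)) = 66.0681
d((-22, -15), (2, 13)) = 36.8782
d((-22, -15), (28, -5)) = 50.9902
d((-22, -15), (-9, -16)) = 13.0384
d((-22, -15), (11, 16)) = 45.2769
d((29, 27), (2, 13)) = 30.4138
d((29, 27), (28, -5)) = 32.0156
d((29, 27), (-9, -16)) = 57.3847
d((29, 27), (11, 16)) = 21.095
d((2, 13), (28, -5)) = 31.6228
d((2, 13), (-9, -16)) = 31.0161
d((2, 13), (11, 16)) = 9.4868
d((28, -5), (-9, -16)) = 38.6005
d((28, -5), (11, 16)) = 27.0185
d((-9, -16), (11, 16)) = 37.7359

Closest pair: (-29, 6) and (-21, 10) with distance 8.9443

The closest pair is (-29, 6) and (-21, 10) with Euclidean distance 8.9443. For 10 points, brute-force pairwise comparison is shown above. For large n, the divide-and-conquer algorithm (sort by x, recurse on halves, check the dividing strip) achieves O(n log n).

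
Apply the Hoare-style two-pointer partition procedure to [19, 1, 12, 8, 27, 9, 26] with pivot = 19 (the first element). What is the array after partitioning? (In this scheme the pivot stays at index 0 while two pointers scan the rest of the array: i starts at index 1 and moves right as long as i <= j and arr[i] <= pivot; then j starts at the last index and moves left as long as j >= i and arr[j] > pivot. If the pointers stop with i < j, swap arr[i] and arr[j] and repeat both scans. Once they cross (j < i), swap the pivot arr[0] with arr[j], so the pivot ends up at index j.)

Hoare-style two-pointer partition with pivot = 19:

Initial array: [19, 1, 12, 8, 27, 9, 26]

Pointers start at i = 1, j = 6.
i stops at index 4 (arr[4]=27 > 19), j stops at index 5 (arr[5]=9 <= 19): swap arr[4] and arr[5], array becomes [19, 1, 12, 8, 9, 27, 26]
i ends at 5, j ends at 4: the pointers have crossed (j < i), so scanning stops.

Swap pivot arr[0] with arr[4] to place pivot at position 4: [9, 1, 12, 8, 19, 27, 26]
Pivot position: 4

After partitioning with pivot 19, the array becomes [9, 1, 12, 8, 19, 27, 26]. The pivot is placed at index 4. All elements to the left of the pivot are <= 19, and all elements to the right are > 19.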